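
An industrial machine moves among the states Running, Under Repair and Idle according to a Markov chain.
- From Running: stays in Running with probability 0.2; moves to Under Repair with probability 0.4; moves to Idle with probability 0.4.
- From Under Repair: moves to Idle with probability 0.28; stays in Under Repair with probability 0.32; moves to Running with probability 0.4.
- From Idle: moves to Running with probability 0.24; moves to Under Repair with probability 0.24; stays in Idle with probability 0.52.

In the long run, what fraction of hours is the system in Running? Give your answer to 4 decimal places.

Let the stationary distribution be π with π = πP and π_1 + π_2 + π_3 = 1.
π_1 = 0.2·π_1 + 0.4·π_2 + 0.24·π_3
π_2 = 0.4·π_1 + 0.32·π_2 + 0.24·π_3
Solving with the normalization constraint gives π = (0.2784, 0.3093, 0.4124).
So the stationary probability of Running is 0.2784.

0.2784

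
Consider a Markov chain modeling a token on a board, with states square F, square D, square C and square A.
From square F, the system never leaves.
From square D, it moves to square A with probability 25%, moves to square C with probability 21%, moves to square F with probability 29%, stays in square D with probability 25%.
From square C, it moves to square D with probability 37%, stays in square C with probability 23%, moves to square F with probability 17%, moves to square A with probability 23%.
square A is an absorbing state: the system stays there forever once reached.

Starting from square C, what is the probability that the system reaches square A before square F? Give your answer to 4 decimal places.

0.5302

Let h(s) be the probability of absorption at square A starting from transient state s. Then h(square A) = 1 and h(square F) = 0. By first-step analysis:
h(square D) = 0.29·0 + 0.25·h(square D) + 0.21·h(square C) + 0.25·1
h(square C) = 0.17·0 + 0.37·h(square D) + 0.23·h(square C) + 0.23·1
Solving: h(square D) = 0.4818, h(square C) = 0.5302.
Starting from square C, the probability is 0.5302.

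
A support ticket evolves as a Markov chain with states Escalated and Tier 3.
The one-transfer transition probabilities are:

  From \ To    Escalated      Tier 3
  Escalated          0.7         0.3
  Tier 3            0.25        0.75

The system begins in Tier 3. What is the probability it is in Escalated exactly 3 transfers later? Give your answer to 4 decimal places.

0.4131

Propagate the distribution vector 3 transfers from Tier 3.
After 0 transfers: (0.0000, 1.0000)
After 1 transfer: (0.2500, 0.7500)
After 2 transfers: (0.3625, 0.6375)
After 3 transfers: (0.4131, 0.5869)
P(in Escalated after 3 transfers) = 0.4131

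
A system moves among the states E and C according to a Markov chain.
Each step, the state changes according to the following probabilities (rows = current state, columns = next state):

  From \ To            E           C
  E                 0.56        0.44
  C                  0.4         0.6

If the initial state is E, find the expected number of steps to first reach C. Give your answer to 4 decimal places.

Let t(s) be the expected number of steps to first reach C from state s, with t(C) = 0. Conditioning on the first step:
t(E) = 1 + 0.56·t(E)
Solving: t(E) = 2.2727.
Expected steps from E to C: 2.2727.

2.2727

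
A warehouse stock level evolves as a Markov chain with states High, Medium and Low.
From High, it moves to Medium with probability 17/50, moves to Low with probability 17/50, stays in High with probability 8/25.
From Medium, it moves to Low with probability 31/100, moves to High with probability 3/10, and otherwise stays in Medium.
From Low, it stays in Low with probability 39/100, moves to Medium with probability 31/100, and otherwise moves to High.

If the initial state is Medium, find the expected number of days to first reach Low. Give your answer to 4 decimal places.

Let t(s) be the expected number of days to first reach Low from state s, with t(Low) = 0. Conditioning on the first day:
t(High) = 1 + 0.32·t(High) + 0.34·t(Medium)
t(Medium) = 1 + 0.3·t(High) + 0.39·t(Medium)
Solving: t(High) = 3.0371, t(Medium) = 3.1330.
Expected days from Medium to Low: 3.1330.

3.1330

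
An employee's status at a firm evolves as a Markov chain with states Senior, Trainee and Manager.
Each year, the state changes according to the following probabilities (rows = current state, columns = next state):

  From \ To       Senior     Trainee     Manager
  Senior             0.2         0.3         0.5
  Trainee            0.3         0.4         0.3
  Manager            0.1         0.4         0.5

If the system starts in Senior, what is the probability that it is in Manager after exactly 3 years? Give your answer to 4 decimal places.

0.4240

Propagate the distribution vector 3 years from Senior.
After 0 years: (1.0000, 0.0000, 0.0000)
After 1 year: (0.2000, 0.3000, 0.5000)
After 2 years: (0.1800, 0.3800, 0.4400)
After 3 years: (0.1940, 0.3820, 0.4240)
P(in Manager after 3 years) = 0.4240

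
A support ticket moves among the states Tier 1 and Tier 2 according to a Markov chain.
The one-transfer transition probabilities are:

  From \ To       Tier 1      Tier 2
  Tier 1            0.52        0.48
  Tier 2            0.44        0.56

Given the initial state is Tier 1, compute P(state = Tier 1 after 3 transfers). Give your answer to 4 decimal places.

0.4785

Propagate the distribution vector 3 transfers from Tier 1.
After 0 transfers: (1.0000, 0.0000)
After 1 transfer: (0.5200, 0.4800)
After 2 transfers: (0.4816, 0.5184)
After 3 transfers: (0.4785, 0.5215)
P(in Tier 1 after 3 transfers) = 0.4785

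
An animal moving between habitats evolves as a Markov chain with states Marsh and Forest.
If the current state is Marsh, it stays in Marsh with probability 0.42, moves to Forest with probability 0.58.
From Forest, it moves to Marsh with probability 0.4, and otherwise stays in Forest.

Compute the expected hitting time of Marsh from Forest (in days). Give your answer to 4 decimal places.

Let t(s) be the expected number of days to first reach Marsh from state s, with t(Marsh) = 0. Conditioning on the first day:
t(Forest) = 1 + 0.6·t(Forest)
Solving: t(Forest) = 2.5000.
Expected days from Forest to Marsh: 2.5000.

2.5000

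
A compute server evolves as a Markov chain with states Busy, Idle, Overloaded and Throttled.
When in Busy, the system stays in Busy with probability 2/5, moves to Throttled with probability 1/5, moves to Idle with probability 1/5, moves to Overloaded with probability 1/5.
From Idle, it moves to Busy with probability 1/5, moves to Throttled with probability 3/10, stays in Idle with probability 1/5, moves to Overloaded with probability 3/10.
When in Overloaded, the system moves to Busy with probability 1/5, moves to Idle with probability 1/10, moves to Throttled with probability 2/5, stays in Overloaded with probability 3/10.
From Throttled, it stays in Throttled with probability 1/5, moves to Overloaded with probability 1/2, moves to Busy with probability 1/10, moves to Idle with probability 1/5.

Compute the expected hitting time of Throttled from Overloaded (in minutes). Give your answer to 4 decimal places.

Let t(s) be the expected number of minutes to first reach Throttled from state s, with t(Throttled) = 0. Conditioning on the first minute:
t(Busy) = 1 + 0.4·t(Busy) + 0.2·t(Idle) + 0.2·t(Overloaded)
t(Idle) = 1 + 0.2·t(Busy) + 0.2·t(Idle) + 0.3·t(Overloaded)
t(Overloaded) = 1 + 0.2·t(Busy) + 0.1·t(Idle) + 0.3·t(Overloaded)
Solving: t(Busy) = 3.7603, t(Idle) = 3.3058, t(Overloaded) = 2.9752.
Expected minutes from Overloaded to Throttled: 2.9752.

2.9752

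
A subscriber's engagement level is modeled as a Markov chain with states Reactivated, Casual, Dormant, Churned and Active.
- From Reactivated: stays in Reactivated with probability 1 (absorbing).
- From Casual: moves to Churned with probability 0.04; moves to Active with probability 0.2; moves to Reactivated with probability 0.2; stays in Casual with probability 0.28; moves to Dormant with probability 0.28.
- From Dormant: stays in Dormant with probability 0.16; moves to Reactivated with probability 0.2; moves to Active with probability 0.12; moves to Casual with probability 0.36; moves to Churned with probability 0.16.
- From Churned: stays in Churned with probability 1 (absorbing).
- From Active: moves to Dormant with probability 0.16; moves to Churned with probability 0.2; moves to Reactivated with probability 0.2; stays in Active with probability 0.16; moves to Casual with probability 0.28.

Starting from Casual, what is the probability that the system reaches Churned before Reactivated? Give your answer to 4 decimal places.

Let h(s) be the probability of absorption at Churned starting from transient state s. Then h(Churned) = 1 and h(Reactivated) = 0. By first-step analysis:
h(Casual) = 0.2·0 + 0.28·h(Casual) + 0.28·h(Dormant) + 0.04·1 + 0.2·h(Active)
h(Dormant) = 0.2·0 + 0.36·h(Casual) + 0.16·h(Dormant) + 0.16·1 + 0.12·h(Active)
h(Active) = 0.2·0 + 0.28·h(Casual) + 0.16·h(Dormant) + 0.2·1 + 0.16·h(Active)
Solving: h(Casual) = 0.3236, h(Dormant) = 0.3892, h(Active) = 0.4201.
Starting from Casual, the probability is 0.3236.

0.3236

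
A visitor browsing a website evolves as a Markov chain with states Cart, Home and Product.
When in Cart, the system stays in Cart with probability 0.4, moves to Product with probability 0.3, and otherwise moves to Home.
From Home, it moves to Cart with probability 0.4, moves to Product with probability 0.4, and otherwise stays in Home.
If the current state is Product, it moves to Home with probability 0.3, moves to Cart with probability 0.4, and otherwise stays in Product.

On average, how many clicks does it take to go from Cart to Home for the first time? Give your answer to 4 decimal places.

Let t(s) be the expected number of clicks to first reach Home from state s, with t(Home) = 0. Conditioning on the first click:
t(Cart) = 1 + 0.4·t(Cart) + 0.3·t(Product)
t(Product) = 1 + 0.4·t(Cart) + 0.3·t(Product)
Solving: t(Cart) = 3.3333, t(Product) = 3.3333.
Expected clicks from Cart to Home: 3.3333.

3.3333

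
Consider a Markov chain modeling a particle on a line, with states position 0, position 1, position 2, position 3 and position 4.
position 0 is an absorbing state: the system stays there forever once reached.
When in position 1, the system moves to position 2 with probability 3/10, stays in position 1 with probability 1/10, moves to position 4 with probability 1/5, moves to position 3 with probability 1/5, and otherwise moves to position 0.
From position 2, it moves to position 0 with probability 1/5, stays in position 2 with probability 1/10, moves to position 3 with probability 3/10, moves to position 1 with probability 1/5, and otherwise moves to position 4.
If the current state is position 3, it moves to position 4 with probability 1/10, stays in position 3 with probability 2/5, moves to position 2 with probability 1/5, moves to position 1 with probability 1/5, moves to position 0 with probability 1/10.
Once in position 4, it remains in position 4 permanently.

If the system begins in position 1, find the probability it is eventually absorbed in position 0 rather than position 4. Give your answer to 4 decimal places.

Let h(s) be the probability of absorption at position 0 starting from transient state s. Then h(position 0) = 1 and h(position 4) = 0. By first-step analysis:
h(position 1) = 0.2·1 + 0.1·h(position 1) + 0.3·h(position 2) + 0.2·h(position 3) + 0.2·0
h(position 2) = 0.2·1 + 0.2·h(position 1) + 0.1·h(position 2) + 0.3·h(position 3) + 0.2·0
h(position 3) = 0.1·1 + 0.2·h(position 1) + 0.2·h(position 2) + 0.4·h(position 3) + 0.1·0
Solving: h(position 1) = 0.5000, h(position 2) = 0.5000, h(position 3) = 0.5000.
Starting from position 1, the probability is 0.5000.

0.5000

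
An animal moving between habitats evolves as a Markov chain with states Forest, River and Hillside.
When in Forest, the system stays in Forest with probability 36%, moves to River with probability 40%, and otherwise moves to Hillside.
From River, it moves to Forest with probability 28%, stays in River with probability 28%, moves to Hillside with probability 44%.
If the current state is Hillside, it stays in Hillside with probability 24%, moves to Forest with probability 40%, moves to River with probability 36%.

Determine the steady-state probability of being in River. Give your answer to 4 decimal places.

Let the stationary distribution be π with π = πP and π_1 + π_2 + π_3 = 1.
π_1 = 0.36·π_1 + 0.28·π_2 + 0.4·π_3
π_2 = 0.4·π_1 + 0.28·π_2 + 0.36·π_3
Solving with the normalization constraint gives π = (0.3447, 0.3461, 0.3092).
So the stationary probability of River is 0.3461.

0.3461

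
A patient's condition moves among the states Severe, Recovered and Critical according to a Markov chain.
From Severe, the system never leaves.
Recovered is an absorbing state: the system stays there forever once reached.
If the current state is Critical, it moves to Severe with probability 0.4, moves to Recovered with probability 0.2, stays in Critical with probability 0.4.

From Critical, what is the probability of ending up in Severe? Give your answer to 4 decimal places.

0.6667

Let h(s) be the probability of absorption at Severe starting from transient state s. Then h(Severe) = 1 and h(Recovered) = 0. By first-step analysis:
h(Critical) = 0.4·1 + 0.2·0 + 0.4·h(Critical)
Solving: h(Critical) = 0.6667.
Starting from Critical, the probability is 0.6667.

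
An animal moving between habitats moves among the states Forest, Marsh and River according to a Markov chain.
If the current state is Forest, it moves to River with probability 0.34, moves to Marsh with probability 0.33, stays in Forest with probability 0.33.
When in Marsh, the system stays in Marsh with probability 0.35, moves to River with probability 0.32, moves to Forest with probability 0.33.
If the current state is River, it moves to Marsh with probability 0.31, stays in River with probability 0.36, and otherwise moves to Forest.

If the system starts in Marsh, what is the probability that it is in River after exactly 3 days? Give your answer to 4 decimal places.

0.3402

Propagate the distribution vector 3 days from Marsh.
After 0 days: (0.0000, 1.0000, 0.0000)
After 1 day: (0.3300, 0.3500, 0.3200)
After 2 days: (0.3300, 0.3306, 0.3394)
After 3 days: (0.3300, 0.3298, 0.3402)
P(in River after 3 days) = 0.3402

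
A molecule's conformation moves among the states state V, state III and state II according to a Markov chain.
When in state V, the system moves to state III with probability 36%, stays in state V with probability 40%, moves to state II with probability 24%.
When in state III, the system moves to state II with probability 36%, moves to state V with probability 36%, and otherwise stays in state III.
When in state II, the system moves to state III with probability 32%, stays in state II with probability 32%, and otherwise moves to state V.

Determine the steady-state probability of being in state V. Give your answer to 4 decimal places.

0.3750

Let the stationary distribution be π with π = πP and π_1 + π_2 + π_3 = 1.
π_1 = 0.4·π_1 + 0.36·π_2 + 0.36·π_3
π_2 = 0.36·π_1 + 0.28·π_2 + 0.32·π_3
Solving with the normalization constraint gives π = (0.3750, 0.3221, 0.3029).
So the stationary probability of state V is 0.3750.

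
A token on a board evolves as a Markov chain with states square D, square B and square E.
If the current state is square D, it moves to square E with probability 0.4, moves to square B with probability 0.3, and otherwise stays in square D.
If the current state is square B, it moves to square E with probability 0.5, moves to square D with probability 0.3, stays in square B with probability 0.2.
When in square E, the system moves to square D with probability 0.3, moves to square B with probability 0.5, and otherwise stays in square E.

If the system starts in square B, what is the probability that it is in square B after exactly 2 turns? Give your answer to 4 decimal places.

0.3800

Sum over the intermediate state after 1 turn:
P = P(square B→square D)·P(square D→square B) + P(square B→square B)·P(square B→square B) + P(square B→square E)·P(square E→square B)
  = 0.3×0.3 + 0.2×0.2 + 0.5×0.5
  = 0.0900 + 0.0400 + 0.2500 = 0.3800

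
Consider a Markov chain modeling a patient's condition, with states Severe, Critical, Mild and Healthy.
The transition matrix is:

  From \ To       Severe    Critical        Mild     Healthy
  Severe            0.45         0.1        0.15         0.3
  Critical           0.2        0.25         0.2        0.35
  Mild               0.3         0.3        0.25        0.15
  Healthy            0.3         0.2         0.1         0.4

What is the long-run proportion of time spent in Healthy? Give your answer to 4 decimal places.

Let the stationary distribution be π with π = πP and π_1 + π_2 + π_3 + π_4 = 1.
π_1 = 0.45·π_1 + 0.2·π_2 + 0.3·π_3 + 0.3·π_4
π_2 = 0.1·π_1 + 0.25·π_2 + 0.3·π_3 + 0.2·π_4
π_3 = 0.15·π_1 + 0.2·π_2 + 0.25·π_3 + 0.1·π_4
Solving with the normalization constraint gives π = (0.3303, 0.1926, 0.1597, 0.3174).
So the stationary probability of Healthy is 0.3174.

0.3174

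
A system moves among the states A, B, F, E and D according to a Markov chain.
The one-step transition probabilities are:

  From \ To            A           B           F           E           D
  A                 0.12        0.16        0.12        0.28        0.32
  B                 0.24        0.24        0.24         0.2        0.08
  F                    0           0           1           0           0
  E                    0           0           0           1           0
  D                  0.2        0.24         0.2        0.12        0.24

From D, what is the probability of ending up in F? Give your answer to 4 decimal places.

Let h(s) be the probability of absorption at F starting from transient state s. Then h(F) = 1 and h(E) = 0. By first-step analysis:
h(A) = 0.12·h(A) + 0.16·h(B) + 0.12·1 + 0.28·0 + 0.32·h(D)
h(B) = 0.24·h(A) + 0.24·h(B) + 0.24·1 + 0.2·0 + 0.08·h(D)
h(D) = 0.2·h(A) + 0.24·h(B) + 0.2·1 + 0.12·0 + 0.24·h(D)
Solving: h(A) = 0.4224, h(B) = 0.5054, h(D) = 0.5339.
Starting from D, the probability is 0.5339.

0.5339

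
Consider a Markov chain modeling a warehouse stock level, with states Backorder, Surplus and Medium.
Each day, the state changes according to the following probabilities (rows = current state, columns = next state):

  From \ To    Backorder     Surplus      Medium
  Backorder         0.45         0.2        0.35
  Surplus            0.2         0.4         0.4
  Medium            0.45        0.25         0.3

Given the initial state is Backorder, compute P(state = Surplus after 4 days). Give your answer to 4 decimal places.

0.2710

Propagate the distribution vector 4 days from Backorder.
After 0 days: (1.0000, 0.0000, 0.0000)
After 1 day: (0.4500, 0.2000, 0.3500)
After 2 days: (0.4000, 0.2575, 0.3425)
After 3 days: (0.3856, 0.2686, 0.3458)
After 4 days: (0.3828, 0.2710, 0.3461)
P(in Surplus after 4 days) = 0.2710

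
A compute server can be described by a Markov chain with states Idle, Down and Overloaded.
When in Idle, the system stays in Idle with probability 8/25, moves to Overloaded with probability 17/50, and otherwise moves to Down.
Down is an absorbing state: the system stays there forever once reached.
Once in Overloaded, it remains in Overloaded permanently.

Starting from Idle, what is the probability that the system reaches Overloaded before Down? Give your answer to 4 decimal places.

Let h(s) be the probability of absorption at Overloaded starting from transient state s. Then h(Overloaded) = 1 and h(Down) = 0. By first-step analysis:
h(Idle) = 0.32·h(Idle) + 0.34·0 + 0.34·1
Solving: h(Idle) = 0.5000.
Starting from Idle, the probability is 0.5000.

0.5000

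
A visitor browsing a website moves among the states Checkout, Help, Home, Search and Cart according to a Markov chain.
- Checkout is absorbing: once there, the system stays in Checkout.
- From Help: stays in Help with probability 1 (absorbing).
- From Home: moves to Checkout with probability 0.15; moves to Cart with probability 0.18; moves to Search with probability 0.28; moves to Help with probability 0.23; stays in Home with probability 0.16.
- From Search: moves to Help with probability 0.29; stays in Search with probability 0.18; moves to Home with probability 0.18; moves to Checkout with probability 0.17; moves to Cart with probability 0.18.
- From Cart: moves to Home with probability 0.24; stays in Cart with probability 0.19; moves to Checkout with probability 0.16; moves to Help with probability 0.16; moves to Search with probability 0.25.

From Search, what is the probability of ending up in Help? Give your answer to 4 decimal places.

0.6081

Let h(s) be the probability of absorption at Help starting from transient state s. Then h(Help) = 1 and h(Checkout) = 0. By first-step analysis:
h(Home) = 0.15·0 + 0.23·1 + 0.16·h(Home) + 0.28·h(Search) + 0.18·h(Cart)
h(Search) = 0.17·0 + 0.29·1 + 0.18·h(Home) + 0.18·h(Search) + 0.18·h(Cart)
h(Cart) = 0.16·0 + 0.16·1 + 0.24·h(Home) + 0.25·h(Search) + 0.19·h(Cart)
Solving: h(Home) = 0.5969, h(Search) = 0.6081, h(Cart) = 0.5621.
Starting from Search, the probability is 0.6081.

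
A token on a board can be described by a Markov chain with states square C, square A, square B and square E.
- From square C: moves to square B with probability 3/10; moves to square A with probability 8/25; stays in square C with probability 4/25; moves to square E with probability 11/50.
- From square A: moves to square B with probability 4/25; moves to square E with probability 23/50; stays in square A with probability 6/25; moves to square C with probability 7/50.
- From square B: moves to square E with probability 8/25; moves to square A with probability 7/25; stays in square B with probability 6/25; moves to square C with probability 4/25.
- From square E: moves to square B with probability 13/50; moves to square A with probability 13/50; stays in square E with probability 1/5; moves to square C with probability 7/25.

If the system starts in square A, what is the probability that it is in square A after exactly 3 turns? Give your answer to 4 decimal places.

0.2721

Propagate the distribution vector 3 turns from square A.
After 0 turns: (0.0000, 1.0000, 0.0000, 0.0000)
After 1 turn: (0.1400, 0.2400, 0.1600, 0.4600)
After 2 turns: (0.2104, 0.2668, 0.2384, 0.2844)
After 3 turns: (0.1888, 0.2721, 0.2370, 0.3022)
P(in square A after 3 turns) = 0.2721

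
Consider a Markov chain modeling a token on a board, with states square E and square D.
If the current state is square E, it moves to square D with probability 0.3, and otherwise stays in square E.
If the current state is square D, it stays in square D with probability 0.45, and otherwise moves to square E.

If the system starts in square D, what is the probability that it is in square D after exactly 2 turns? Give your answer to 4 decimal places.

0.3675

Sum over the intermediate state after 1 turn:
P = P(square D→square E)·P(square E→square D) + P(square D→square D)·P(square D→square D)
  = 0.55×0.3 + 0.45×0.45
  = 0.1650 + 0.2025 = 0.3675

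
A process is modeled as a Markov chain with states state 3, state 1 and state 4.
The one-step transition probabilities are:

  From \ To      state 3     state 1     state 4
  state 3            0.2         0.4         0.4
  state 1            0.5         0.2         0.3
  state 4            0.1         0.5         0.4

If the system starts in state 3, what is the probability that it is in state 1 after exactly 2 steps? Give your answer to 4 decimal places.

0.3600

Sum over the intermediate state after 1 step:
P = P(state 3→state 3)·P(state 3→state 1) + P(state 3→state 1)·P(state 1→state 1) + P(state 3→state 4)·P(state 4→state 1)
  = 0.2×0.4 + 0.4×0.2 + 0.4×0.5
  = 0.0800 + 0.0800 + 0.2000 = 0.3600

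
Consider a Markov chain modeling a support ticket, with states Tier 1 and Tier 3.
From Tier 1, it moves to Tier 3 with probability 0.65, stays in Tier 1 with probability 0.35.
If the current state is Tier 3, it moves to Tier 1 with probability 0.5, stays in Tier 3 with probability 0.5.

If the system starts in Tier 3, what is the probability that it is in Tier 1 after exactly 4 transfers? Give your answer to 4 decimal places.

Propagate the distribution vector 4 transfers from Tier 3.
After 0 transfers: (0.0000, 1.0000)
After 1 transfer: (0.5000, 0.5000)
After 2 transfers: (0.4250, 0.5750)
After 3 transfers: (0.4363, 0.5638)
After 4 transfers: (0.4346, 0.5654)
P(in Tier 1 after 4 transfers) = 0.4346

0.4346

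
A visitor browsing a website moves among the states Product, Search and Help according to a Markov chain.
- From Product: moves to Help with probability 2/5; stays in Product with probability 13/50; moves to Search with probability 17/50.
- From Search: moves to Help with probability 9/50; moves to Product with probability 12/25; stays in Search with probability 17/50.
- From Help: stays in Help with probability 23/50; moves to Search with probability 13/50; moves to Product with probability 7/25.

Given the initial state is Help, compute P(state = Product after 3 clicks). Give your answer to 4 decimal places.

0.3341

Propagate the distribution vector 3 clicks from Help.
After 0 clicks: (0.0000, 0.0000, 1.0000)
After 1 click: (0.2800, 0.2600, 0.4600)
After 2 clicks: (0.3264, 0.3032, 0.3704)
After 3 clicks: (0.3341, 0.3104, 0.3555)
P(in Product after 3 clicks) = 0.3341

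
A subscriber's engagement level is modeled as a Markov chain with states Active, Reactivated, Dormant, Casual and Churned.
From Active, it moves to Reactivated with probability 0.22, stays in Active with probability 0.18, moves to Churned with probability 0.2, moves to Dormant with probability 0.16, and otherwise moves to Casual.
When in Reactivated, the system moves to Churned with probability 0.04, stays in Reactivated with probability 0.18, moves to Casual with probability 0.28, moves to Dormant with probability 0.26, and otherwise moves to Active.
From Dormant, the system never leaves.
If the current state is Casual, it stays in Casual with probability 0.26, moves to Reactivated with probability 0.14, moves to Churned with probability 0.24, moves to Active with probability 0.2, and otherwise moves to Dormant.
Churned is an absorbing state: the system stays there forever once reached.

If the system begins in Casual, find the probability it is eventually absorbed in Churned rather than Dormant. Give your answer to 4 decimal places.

0.5307

Let h(s) be the probability of absorption at Churned starting from transient state s. Then h(Churned) = 1 and h(Dormant) = 0. By first-step analysis:
h(Active) = 0.18·h(Active) + 0.22·h(Reactivated) + 0.16·0 + 0.24·h(Casual) + 0.2·1
h(Reactivated) = 0.24·h(Active) + 0.18·h(Reactivated) + 0.26·0 + 0.28·h(Casual) + 0.04·1
h(Casual) = 0.2·h(Active) + 0.14·h(Reactivated) + 0.16·0 + 0.26·h(Casual) + 0.24·1
Solving: h(Active) = 0.5002, h(Reactivated) = 0.3764, h(Casual) = 0.5307.
Starting from Casual, the probability is 0.5307.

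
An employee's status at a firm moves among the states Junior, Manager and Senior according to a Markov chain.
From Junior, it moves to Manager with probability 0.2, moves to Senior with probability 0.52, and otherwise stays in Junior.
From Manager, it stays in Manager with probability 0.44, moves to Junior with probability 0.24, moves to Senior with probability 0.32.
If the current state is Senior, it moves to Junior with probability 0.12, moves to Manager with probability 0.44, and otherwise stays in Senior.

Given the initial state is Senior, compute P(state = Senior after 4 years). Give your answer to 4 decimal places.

Propagate the distribution vector 4 years from Senior.
After 0 years: (0.0000, 0.0000, 1.0000)
After 1 year: (0.1200, 0.4400, 0.4400)
After 2 years: (0.1920, 0.4112, 0.3968)
After 3 years: (0.2001, 0.3939, 0.4060)
After 4 years: (0.1993, 0.3920, 0.4087)
P(in Senior after 4 years) = 0.4087

0.4087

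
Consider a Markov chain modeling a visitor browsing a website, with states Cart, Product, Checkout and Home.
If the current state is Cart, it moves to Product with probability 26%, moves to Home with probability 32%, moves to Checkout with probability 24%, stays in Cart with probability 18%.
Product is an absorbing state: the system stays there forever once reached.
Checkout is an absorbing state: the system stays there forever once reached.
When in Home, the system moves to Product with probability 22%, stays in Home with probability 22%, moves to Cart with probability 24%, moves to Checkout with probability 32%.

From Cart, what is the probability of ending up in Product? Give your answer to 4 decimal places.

0.4854

Let h(s) be the probability of absorption at Product starting from transient state s. Then h(Product) = 1 and h(Checkout) = 0. By first-step analysis:
h(Cart) = 0.18·h(Cart) + 0.26·1 + 0.24·0 + 0.32·h(Home)
h(Home) = 0.24·h(Cart) + 0.22·1 + 0.32·0 + 0.22·h(Home)
Solving: h(Cart) = 0.4854, h(Home) = 0.4314.
Starting from Cart, the probability is 0.4854.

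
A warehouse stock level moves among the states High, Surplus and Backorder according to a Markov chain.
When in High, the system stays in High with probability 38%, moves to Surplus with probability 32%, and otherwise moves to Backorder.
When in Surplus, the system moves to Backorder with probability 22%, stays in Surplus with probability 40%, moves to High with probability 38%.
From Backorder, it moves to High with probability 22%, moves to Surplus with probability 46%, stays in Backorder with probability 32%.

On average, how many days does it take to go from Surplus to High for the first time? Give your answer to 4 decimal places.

2.9335

Let t(s) be the expected number of days to first reach High from state s, with t(High) = 0. Conditioning on the first day:
t(Surplus) = 1 + 0.4·t(Surplus) + 0.22·t(Backorder)
t(Backorder) = 1 + 0.46·t(Surplus) + 0.32·t(Backorder)
Solving: t(Surplus) = 2.9335, t(Backorder) = 3.4550.
Expected days from Surplus to High: 2.9335.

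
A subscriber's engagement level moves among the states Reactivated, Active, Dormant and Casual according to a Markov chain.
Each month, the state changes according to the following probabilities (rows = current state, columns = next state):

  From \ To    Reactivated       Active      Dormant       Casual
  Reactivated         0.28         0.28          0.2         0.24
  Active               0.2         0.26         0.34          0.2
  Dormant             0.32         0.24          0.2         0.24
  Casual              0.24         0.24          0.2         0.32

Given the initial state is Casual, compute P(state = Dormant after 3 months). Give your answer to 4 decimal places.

0.2356

Propagate the distribution vector 3 months from Casual.
After 0 months: (0.0000, 0.0000, 0.0000, 1.0000)
After 1 month: (0.2400, 0.2400, 0.2000, 0.3200)
After 2 months: (0.2560, 0.2544, 0.2336, 0.2560)
After 3 months: (0.2588, 0.2553, 0.2356, 0.2503)
P(in Dormant after 3 months) = 0.2356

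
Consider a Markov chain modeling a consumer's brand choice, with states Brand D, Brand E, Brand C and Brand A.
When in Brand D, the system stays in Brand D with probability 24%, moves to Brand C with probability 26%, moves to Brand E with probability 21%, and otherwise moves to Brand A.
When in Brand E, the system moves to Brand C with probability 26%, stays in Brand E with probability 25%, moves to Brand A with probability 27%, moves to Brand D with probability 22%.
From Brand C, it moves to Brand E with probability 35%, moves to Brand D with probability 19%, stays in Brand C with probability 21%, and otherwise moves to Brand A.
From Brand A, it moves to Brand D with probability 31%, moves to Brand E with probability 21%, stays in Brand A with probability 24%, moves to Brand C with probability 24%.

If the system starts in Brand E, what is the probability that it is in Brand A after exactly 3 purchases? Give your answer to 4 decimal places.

0.2622

Propagate the distribution vector 3 purchases from Brand E.
After 0 purchases: (0.0000, 1.0000, 0.0000, 0.0000)
After 1 purchase: (0.2200, 0.2500, 0.2600, 0.2700)
After 2 purchases: (0.2409, 0.2564, 0.2416, 0.2611)
After 3 purchases: (0.2411, 0.2541, 0.2427, 0.2622)
P(in Brand A after 3 purchases) = 0.2622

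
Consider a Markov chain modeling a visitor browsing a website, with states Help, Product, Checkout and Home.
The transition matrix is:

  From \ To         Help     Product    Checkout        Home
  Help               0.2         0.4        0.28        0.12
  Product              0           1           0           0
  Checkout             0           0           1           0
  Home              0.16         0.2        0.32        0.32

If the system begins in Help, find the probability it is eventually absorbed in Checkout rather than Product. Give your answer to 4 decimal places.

Let h(s) be the probability of absorption at Checkout starting from transient state s. Then h(Checkout) = 1 and h(Product) = 0. By first-step analysis:
h(Help) = 0.2·h(Help) + 0.4·0 + 0.28·1 + 0.12·h(Home)
h(Home) = 0.16·h(Help) + 0.2·0 + 0.32·1 + 0.32·h(Home)
Solving: h(Help) = 0.4360, h(Home) = 0.5732.
Starting from Help, the probability is 0.4360.

0.4360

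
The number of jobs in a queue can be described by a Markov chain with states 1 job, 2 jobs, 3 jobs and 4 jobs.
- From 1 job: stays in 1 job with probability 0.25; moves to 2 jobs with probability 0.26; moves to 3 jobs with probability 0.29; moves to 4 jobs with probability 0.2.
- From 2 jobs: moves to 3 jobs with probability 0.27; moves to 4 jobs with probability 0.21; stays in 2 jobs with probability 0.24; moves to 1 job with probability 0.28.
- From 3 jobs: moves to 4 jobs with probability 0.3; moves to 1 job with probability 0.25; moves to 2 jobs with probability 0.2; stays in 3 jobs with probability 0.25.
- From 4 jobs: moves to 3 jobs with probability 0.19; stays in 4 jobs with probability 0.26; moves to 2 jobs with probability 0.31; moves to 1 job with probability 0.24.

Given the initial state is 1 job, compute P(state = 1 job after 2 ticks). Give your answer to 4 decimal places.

0.2558

Propagate the distribution vector 2 ticks from 1 job.
After 0 ticks: (1.0000, 0.0000, 0.0000, 0.0000)
After 1 tick: (0.2500, 0.2600, 0.2900, 0.2000)
After 2 ticks: (0.2558, 0.2474, 0.2532, 0.2436)
P(in 1 job after 2 ticks) = 0.2558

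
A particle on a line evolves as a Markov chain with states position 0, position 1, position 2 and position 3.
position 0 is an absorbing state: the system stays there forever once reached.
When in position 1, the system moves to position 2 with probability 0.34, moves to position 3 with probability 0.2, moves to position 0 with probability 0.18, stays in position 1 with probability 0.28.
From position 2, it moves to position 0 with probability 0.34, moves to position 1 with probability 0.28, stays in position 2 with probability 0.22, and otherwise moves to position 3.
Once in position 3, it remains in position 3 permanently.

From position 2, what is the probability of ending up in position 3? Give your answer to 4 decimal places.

0.3671

Let h(s) be the probability of absorption at position 3 starting from transient state s. Then h(position 3) = 1 and h(position 0) = 0. By first-step analysis:
h(position 1) = 0.18·0 + 0.28·h(position 1) + 0.34·h(position 2) + 0.2·1
h(position 2) = 0.34·0 + 0.28·h(position 1) + 0.22·h(position 2) + 0.16·1
Solving: h(position 1) = 0.4511, h(position 2) = 0.3671.
Starting from position 2, the probability is 0.3671.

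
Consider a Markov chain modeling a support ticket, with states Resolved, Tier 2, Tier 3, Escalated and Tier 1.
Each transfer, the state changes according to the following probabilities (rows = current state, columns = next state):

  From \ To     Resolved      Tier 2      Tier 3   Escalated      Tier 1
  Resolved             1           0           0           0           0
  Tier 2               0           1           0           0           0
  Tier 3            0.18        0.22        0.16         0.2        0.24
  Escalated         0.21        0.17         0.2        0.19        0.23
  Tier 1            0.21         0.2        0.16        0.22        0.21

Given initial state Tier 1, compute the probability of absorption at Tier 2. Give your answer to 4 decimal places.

Let h(s) be the probability of absorption at Tier 2 starting from transient state s. Then h(Tier 2) = 1 and h(Resolved) = 0. By first-step analysis:
h(Tier 3) = 0.18·0 + 0.22·1 + 0.16·h(Tier 3) + 0.2·h(Escalated) + 0.24·h(Tier 1)
h(Escalated) = 0.21·0 + 0.17·1 + 0.2·h(Tier 3) + 0.19·h(Escalated) + 0.23·h(Tier 1)
h(Tier 1) = 0.21·0 + 0.2·1 + 0.16·h(Tier 3) + 0.22·h(Escalated) + 0.21·h(Tier 1)
Solving: h(Tier 3) = 0.5154, h(Escalated) = 0.4763, h(Tier 1) = 0.4902.
Starting from Tier 1, the probability is 0.4902.

0.4902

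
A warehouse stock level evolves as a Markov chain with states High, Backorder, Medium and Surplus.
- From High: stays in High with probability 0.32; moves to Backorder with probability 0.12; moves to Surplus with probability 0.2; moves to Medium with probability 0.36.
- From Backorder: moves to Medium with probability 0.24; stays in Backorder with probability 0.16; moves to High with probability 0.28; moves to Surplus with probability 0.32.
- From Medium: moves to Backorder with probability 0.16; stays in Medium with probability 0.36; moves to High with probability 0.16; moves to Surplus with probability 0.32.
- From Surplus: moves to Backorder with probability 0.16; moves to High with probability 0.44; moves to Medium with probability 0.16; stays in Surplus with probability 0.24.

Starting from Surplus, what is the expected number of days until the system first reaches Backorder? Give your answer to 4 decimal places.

Let t(s) be the expected number of days to first reach Backorder from state s, with t(Backorder) = 0. Conditioning on the first day:
t(High) = 1 + 0.32·t(High) + 0.36·t(Medium) + 0.2·t(Surplus)
t(Medium) = 1 + 0.16·t(High) + 0.36·t(Medium) + 0.32·t(Surplus)
t(Surplus) = 1 + 0.44·t(High) + 0.16·t(Medium) + 0.24·t(Surplus)
Solving: t(High) = 7.0270, t(Medium) = 6.7185, t(Surplus) = 6.7984.
Expected days from Surplus to Backorder: 6.7984.

6.7984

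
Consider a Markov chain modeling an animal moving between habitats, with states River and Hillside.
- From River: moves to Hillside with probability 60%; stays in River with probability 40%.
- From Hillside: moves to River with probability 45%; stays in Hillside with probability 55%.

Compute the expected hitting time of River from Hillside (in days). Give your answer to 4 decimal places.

2.2222

Let t(s) be the expected number of days to first reach River from state s, with t(River) = 0. Conditioning on the first day:
t(Hillside) = 1 + 0.55·t(Hillside)
Solving: t(Hillside) = 2.2222.
Expected days from Hillside to River: 2.2222.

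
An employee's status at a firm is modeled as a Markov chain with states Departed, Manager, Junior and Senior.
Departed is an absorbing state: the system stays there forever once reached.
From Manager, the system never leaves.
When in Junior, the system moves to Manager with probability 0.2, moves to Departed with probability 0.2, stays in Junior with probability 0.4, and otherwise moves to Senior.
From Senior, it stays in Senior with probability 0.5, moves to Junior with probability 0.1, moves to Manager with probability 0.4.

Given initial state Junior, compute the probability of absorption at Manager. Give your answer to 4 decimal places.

Let h(s) be the probability of absorption at Manager starting from transient state s. Then h(Manager) = 1 and h(Departed) = 0. By first-step analysis:
h(Junior) = 0.2·0 + 0.2·1 + 0.4·h(Junior) + 0.2·h(Senior)
h(Senior) = 0.4·1 + 0.1·h(Junior) + 0.5·h(Senior)
Solving: h(Junior) = 0.6429, h(Senior) = 0.9286.
Starting from Junior, the probability is 0.6429.

0.6429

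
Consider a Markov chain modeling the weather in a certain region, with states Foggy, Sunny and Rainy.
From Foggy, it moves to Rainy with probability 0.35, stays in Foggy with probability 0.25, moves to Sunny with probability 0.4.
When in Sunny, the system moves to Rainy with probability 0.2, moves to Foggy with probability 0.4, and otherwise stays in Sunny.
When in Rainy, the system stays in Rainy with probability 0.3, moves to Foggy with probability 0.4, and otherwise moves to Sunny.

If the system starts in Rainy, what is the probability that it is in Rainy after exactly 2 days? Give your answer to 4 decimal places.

0.2900

Sum over the intermediate state after 1 day:
P = P(Rainy→Foggy)·P(Foggy→Rainy) + P(Rainy→Sunny)·P(Sunny→Rainy) + P(Rainy→Rainy)·P(Rainy→Rainy)
  = 0.4×0.35 + 0.3×0.2 + 0.3×0.3
  = 0.1400 + 0.0600 + 0.0900 = 0.2900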